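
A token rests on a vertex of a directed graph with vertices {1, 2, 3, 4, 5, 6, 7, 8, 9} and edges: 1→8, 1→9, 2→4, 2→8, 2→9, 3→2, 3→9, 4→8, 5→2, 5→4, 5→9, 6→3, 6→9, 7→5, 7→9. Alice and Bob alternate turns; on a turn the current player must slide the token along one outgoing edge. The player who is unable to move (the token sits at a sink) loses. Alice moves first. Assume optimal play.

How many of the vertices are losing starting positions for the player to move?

2

Use the standard recursion: the mover loses at a terminal position; elsewhere, the mover wins exactly when some move hands the opponent an L position.
Every edge goes from a vertex to one that appears earlier in the order 8, 9, 4, 2, 5, 3, 1, 7, 6, so processing vertices in that order labels each vertex after all of its successors.
8: no outgoing edge → L
9: no outgoing edge → L
4: can move to 8, which is L ⇒ W
2: can move to 9, which is L ⇒ W
5: can move to 9, which is L ⇒ W
3: can move to 9, which is L ⇒ W
1: can move to 9, which is L ⇒ W
7: can move to 9, which is L ⇒ W
6: can move to 9, which is L ⇒ W
The L vertices are 8, 9; that is 2 in all.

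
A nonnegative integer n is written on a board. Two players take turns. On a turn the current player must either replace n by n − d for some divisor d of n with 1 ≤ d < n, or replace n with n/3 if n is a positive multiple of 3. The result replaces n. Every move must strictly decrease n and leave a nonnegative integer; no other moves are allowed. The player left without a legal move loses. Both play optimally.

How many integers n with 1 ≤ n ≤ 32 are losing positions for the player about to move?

13

Work bottom-up. With no move the player to move loses. Otherwise the position is W if at least one move leads to an L position for the opponent, and L if every move leads to a W.
n=0: no move → L
n=1: no move → L
n=2: W (go to 1, an L position)
n=3: W (go to 1, an L position)
n=4: L (options 2(W), 3(W) are all W)
n=5: W (go to 4, an L position)
n=6: W (go to 4, an L position)
n=7: L (sole option 6(W) is W)
n=8: W (go to 4, an L position)
n=9: L (options 3(W), 6(W), 8(W) are all W)
n=10: W (go to 9, an L position)
n=11: L (sole option 10(W) is W)
n=12: W (go to 4, an L position)
n=13: L (sole option 12(W) is W)
n=14: W (go to 7, an L position)
n=15: L (options 5(W), 10(W), 12(W), 14(W) are all W)
n=16: W (go to 15, an L position)
n=17: L (sole option 16(W) is W)
n=18: W (go to 9, an L position)
n=19: L (sole option 18(W) is W)
n=20: W (go to 15, an L position)
n=21: W (go to 7, an L position)
n=22: W (go to 11, an L position)
n=23: L (sole option 22(W) is W)
n=24: W (go to 23, an L position)
n=25: L (options 20(W), 24(W) are all W)
n=26: W (go to 13, an L position)
n=27: W (go to 9, an L position)
n=28: L (options 14(W), 21(W), 24(W), 26(W), 27(W) are all W)
n=29: W (go to 28, an L position)
n=30: W (go to 15, an L position)
n=31: L (sole option 30(W) is W)
n=32: W (go to 28, an L position)
L entries with 1 ≤ n ≤ 32 (n=0 is outside the asked range and is not counted): n = 1, 4, 7, 9, 11, 13, 15, 17, 19, 23, 25, 28, 31; that makes 13.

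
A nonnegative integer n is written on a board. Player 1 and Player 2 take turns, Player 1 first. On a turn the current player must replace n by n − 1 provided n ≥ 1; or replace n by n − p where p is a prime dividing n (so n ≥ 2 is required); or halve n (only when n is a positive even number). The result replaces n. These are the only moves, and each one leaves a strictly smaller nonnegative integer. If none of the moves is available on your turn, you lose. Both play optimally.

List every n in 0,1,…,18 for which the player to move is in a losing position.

Classify positions by backward induction: terminal positions (no move available) are L. From any other position, the mover wins iff some move reaches an L.
n=0: no move → L
n=1: can move to 0, which is L ⇒ W
n=2: can move to 0, which is L ⇒ W
n=3: can move to 0, which is L ⇒ W
n=4: moves to 2(W), 3(W); every one is W ⇒ L
n=5: can move to 0, which is L ⇒ W
n=6: can move to 4, which is L ⇒ W
n=7: can move to 0, which is L ⇒ W
n=8: can move to 4, which is L ⇒ W
n=9: moves to 6(W), 8(W); every one is W ⇒ L
n=10: can move to 9, which is L ⇒ W
n=11: can move to 0, which is L ⇒ W
n=12: can move to 9, which is L ⇒ W
n=13: can move to 0, which is L ⇒ W
n=14: moves to 7(W), 12(W), 13(W); every one is W ⇒ L
n=15: can move to 14, which is L ⇒ W
n=16: can move to 14, which is L ⇒ W
n=17: can move to 0, which is L ⇒ W
n=18: can move to 9, which is L ⇒ W
Reading off the rows marked L gives the requested list; there are 4 such values of n.

0, 4, 9, 14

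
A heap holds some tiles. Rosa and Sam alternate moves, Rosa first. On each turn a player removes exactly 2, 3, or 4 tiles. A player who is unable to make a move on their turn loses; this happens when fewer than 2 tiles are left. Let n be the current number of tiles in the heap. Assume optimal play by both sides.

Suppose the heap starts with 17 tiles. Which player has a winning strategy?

Use the standard recursion: the mover loses at a terminal position; elsewhere, the mover wins exactly when some move hands the opponent an L position.
n=0: no move → L
n=1: no move → L
n=2: reaches L-position 0 → W
n=3: reaches L-position 1 → W
n=4: reaches L-position 1 → W
n=5: reaches L-position 1 → W
n=6: only reaches 4(W), 3(W), 2(W), all W → L
n=7: only reaches 5(W), 4(W), 3(W), all W → L
n=8: reaches L-position 6 → W
n=9: reaches L-position 7 → W
n=10: reaches L-position 7 → W
n=11: reaches L-position 7 → W
n=12: only reaches 10(W), 9(W), 8(W), all W → L
n=13: only reaches 11(W), 10(W), 9(W), all W → L
n=14: reaches L-position 12 → W
n=15: reaches L-position 13 → W
n=16: reaches L-position 13 → W
n=17: reaches L-position 13 → W
The starting position 17 is W: Rosa should remove 4, leaving 13, handing over an L position.

Rosa wins.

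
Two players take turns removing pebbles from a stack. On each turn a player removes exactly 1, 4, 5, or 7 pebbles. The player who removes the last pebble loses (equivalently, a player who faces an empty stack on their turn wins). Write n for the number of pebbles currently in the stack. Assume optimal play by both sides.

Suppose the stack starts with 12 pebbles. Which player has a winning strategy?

Use the standard recursion: the mover wins at a terminal position; elsewhere, the mover wins exactly when some move hands the opponent an L position.
n=0: no move; the opponent has just taken the last pebble and therefore loses → W
n=1: L (sole option 0(W) is W)
n=2: W (go to 1, an L position)
n=3: L (sole option 2(W) is W)
n=4: W (go to 3, an L position)
n=5: W (go to 1, an L position)
n=6: W (go to 1, an L position)
n=7: W (go to 3, an L position)
n=8: W (go to 3, an L position)
n=9: L (options 8(W), 5(W), 4(W), 2(W) are all W)
n=10: W (go to 9, an L position)
n=11: L (options 10(W), 7(W), 6(W), 4(W) are all W)
n=12: W (go to 11, an L position)
The starting position 12 is W: the player to move should remove 1, leaving 11, handing over an L position.

The first player wins.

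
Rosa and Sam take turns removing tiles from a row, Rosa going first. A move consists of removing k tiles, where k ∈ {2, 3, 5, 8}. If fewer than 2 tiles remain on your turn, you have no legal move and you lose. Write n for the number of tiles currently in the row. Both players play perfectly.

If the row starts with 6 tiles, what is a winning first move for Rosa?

Compute win/loss labels from the base case upward. A position with no move is L. Any other position is W if it can reach an L in one move, else L.
n=0: no move → L
n=1: no move → L
n=2: W (go to 0, an L position)
n=3: W (go to 1, an L position)
n=4: W (go to 1, an L position)
n=5: W (go to 0, an L position)
n=6: W (go to 1, an L position)
From 6, the L positions reachable in one move are: 1.

Remove 5, leaving 1.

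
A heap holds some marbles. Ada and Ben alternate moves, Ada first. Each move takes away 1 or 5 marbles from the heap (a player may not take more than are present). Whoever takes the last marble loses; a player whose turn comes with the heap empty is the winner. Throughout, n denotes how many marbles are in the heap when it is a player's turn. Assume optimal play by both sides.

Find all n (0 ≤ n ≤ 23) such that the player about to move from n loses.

Work bottom-up. With no move the player to move wins. Otherwise the position is W if at least one move leads to an L position for the opponent, and L if every move leads to a W.
n=0: no move; the opponent has just taken the last marble and therefore loses → W
n=1: →0(W) only, which is W, so L
n=2: →1(L), so W
n=3: →2(W) only, which is W, so L
n=4: →3(L), so W
n=5: →4(W), 0(W) — all W, so L
n=6: →5(L), so W
n=7: →6(W), 2(W) — all W, so L
n=8: →7(L), so W
n=9: →8(W), 4(W) — all W, so L
n=10: →9(L), so W
n=11: →10(W), 6(W) — all W, so L
n=12: →11(L), so W
n=13: →12(W), 8(W) — all W, so L
n=14: →13(L), so W
n=15: →14(W), 10(W) — all W, so L
n=16: →15(L), so W
n=17: →16(W), 12(W) — all W, so L
n=18: →17(L), so W
n=19: →18(W), 14(W) — all W, so L
n=20: →19(L), so W
n=21: →20(W), 16(W) — all W, so L
n=22: →21(L), so W
n=23: →22(W), 18(W) — all W, so L
The losing starting values of n are exactly the entries labelled L in this table (12 of them).

1, 3, 5, 7, 9, 11, 13, 15, 17, 19, 21, 23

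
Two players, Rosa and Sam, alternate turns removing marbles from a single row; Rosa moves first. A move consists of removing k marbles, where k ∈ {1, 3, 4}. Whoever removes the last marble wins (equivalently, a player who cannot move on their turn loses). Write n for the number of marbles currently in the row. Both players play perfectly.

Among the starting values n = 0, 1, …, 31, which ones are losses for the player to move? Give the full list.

0, 2, 7, 9, 14, 16, 21, 23, 28, 30

Compute win/loss labels from the base case upward. A position with no move is L. Any other position is W if it can reach an L in one move, else L.
n=0: no move → L
n=1: reaches L-position 0 → W
n=2: only reaches 1(W), which is W → L
n=3: reaches L-position 2 → W
n=4: reaches L-position 0 → W
n=5: reaches L-position 2 → W
n=6: reaches L-position 2 → W
n=7: only reaches 6(W), 4(W), 3(W), all W → L
n=8: reaches L-position 7 → W
n=9: only reaches 8(W), 6(W), 5(W), all W → L
n=10: reaches L-position 9 → W
n=11: reaches L-position 7 → W
n=12: reaches L-position 9 → W
n=13: reaches L-position 9 → W
n=14: only reaches 13(W), 11(W), 10(W), all W → L
n=15: reaches L-position 14 → W
n=16: only reaches 15(W), 13(W), 12(W), all W → L
n=17: reaches L-position 16 → W
n=18: reaches L-position 14 → W
n=19: reaches L-position 16 → W
n=20: reaches L-position 16 → W
n=21: only reaches 20(W), 18(W), 17(W), all W → L
n=22: reaches L-position 21 → W
n=23: only reaches 22(W), 20(W), 19(W), all W → L
n=24: reaches L-position 23 → W
n=25: reaches L-position 21 → W
n=26: reaches L-position 23 → W
n=27: reaches L-position 23 → W
n=28: only reaches 27(W), 25(W), 24(W), all W → L
n=29: reaches L-position 28 → W
n=30: only reaches 29(W), 27(W), 26(W), all W → L
n=31: reaches L-position 30 → W
The losing starting values of n are exactly the entries labelled L in this table (10 of them).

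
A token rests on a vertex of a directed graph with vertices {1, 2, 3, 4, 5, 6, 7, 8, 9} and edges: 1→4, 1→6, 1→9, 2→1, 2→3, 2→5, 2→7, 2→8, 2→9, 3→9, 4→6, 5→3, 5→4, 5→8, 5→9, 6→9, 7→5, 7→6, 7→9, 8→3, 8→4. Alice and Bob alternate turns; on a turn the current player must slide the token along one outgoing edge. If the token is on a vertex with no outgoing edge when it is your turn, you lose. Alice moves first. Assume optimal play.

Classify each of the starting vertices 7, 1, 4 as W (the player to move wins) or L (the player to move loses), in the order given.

Positions with no move are L. A position that does have a move is losing for the player to move precisely when every available move leads to a winning position for the opponent. Fill in the labels:
Every edge goes from a vertex to one that appears earlier in the order 9, 6, 3, 4, 8, 1, 5, 7, 2, so processing vertices in that order labels each vertex after all of its successors.
9: no outgoing edge → L
6: reaches L-position 9 → W
3: reaches L-position 9 → W
4: only reaches 6(W), which is W → L
8: reaches L-position 4 → W
1: reaches L-position 4 → W
5: reaches L-position 4 → W
7: reaches L-position 9 → W
2: reaches L-position 9 → W

7: W, 1: W, 4: L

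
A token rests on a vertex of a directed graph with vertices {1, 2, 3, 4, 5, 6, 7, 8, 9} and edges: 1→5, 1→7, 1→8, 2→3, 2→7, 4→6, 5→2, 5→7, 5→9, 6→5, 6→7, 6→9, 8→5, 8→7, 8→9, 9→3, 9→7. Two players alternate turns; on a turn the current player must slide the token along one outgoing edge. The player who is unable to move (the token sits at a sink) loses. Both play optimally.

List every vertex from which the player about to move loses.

Build the W/L table. Terminal = L. A non-terminal position is W if it has a move to some L; otherwise it is L.
Every edge goes from a vertex to one that appears earlier in the order 3, 7, 9, 2, 5, 6, 4, 8, 1, so processing vertices in that order labels each vertex after all of its successors.
3: no outgoing edge → L
7: no outgoing edge → L
9: W (go to 7, an L position)
2: W (go to 7, an L position)
5: W (go to 7, an L position)
6: W (go to 7, an L position)
4: L (sole option 6(W) is W)
8: W (go to 7, an L position)
1: W (go to 7, an L position)
The losing starting vertices are exactly the entries labelled L in this table (3 of them).

3, 4, 7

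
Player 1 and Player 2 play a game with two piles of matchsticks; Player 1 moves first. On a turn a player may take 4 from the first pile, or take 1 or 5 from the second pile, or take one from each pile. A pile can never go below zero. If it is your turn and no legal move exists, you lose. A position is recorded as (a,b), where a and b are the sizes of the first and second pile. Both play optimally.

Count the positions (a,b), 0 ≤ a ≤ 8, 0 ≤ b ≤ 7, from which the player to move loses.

31

Classify positions by backward induction: terminal positions (no move available) are L. From any other position, the mover wins iff some move reaches an L.
Every move lowers a or b (never raises either), so fill the grid row by row in increasing a, and left to right within a row: each cell's successors are then already labelled.
      b=0  b=1  b=2  b=3  b=4  b=5  b=6  b=7
a=0:    L    W    L    W    L    W    L    W
a=1:    L    W    L    W    L    W    L    W
a=2:    L    W    L    W    L    W    L    W
a=3:    L    W    L    W    L    W    L    W
a=4:    W    W    W    W    W    W    W    W
a=5:    W    L    W    L    W    L    W    L
a=6:    W    L    W    L    W    L    W    L
a=7:    W    L    W    L    W    L    W    L
a=8:    L    W    W    L    W    W    W    L
Cells with no legal move (terminal, hence L): (0,0), (1,0), (2,0), (3,0).
The remaining L cells, each justified by listing all of its moves:
(0,2): →(0,1)(W) only, which is W, so L
(0,4): →(0,3)(W) only, which is W, so L
(0,6): →(0,5)(W), (0,1)(W) — all W, so L
(1,2): →(1,1)(W), (0,1)(W) — all W, so L
(1,4): →(1,3)(W), (0,3)(W) — all W, so L
(1,6): →(1,5)(W), (1,1)(W), (0,5)(W) — all W, so L
(2,2): →(2,1)(W), (1,1)(W) — all W, so L
(2,4): →(2,3)(W), (1,3)(W) — all W, so L
(2,6): →(2,5)(W), (2,1)(W), (1,5)(W) — all W, so L
(3,2): →(3,1)(W), (2,1)(W) — all W, so L
(3,4): →(3,3)(W), (2,3)(W) — all W, so L
(3,6): →(3,5)(W), (3,1)(W), (2,5)(W) — all W, so L
(5,1): →(1,1)(W), (5,0)(W), (4,0)(W) — all W, so L
(5,3): →(1,3)(W), (5,2)(W), (4,2)(W) — all W, so L
(5,5): →(1,5)(W), (5,4)(W), (5,0)(W), (4,4)(W) — all W, so L
(5,7): →(1,7)(W), (5,6)(W), (5,2)(W), (4,6)(W) — all W, so L
(6,1): →(2,1)(W), (6,0)(W), (5,0)(W) — all W, so L
(6,3): →(2,3)(W), (6,2)(W), (5,2)(W) — all W, so L
(6,5): →(2,5)(W), (6,4)(W), (6,0)(W), (5,4)(W) — all W, so L
(6,7): →(2,7)(W), (6,6)(W), (6,2)(W), (5,6)(W) — all W, so L
(7,1): →(3,1)(W), (7,0)(W), (6,0)(W) — all W, so L
(7,3): →(3,3)(W), (7,2)(W), (6,2)(W) — all W, so L
(7,5): →(3,5)(W), (7,4)(W), (7,0)(W), (6,4)(W) — all W, so L
(7,7): →(3,7)(W), (7,6)(W), (7,2)(W), (6,6)(W) — all W, so L
(8,0): →(4,0)(W) only, which is W, so L
(8,3): →(4,3)(W), (8,2)(W), (7,2)(W) — all W, so L
(8,7): →(4,7)(W), (8,6)(W), (8,2)(W), (7,6)(W) — all W, so L
Every other cell has at least one move into one of the L cells above, so it is W.
L cells per row: a=0: 4, a=1: 4, a=2: 4, a=3: 4, a=4: 0, a=5: 4, a=6: 4, a=7: 4, a=8: 3; total 31.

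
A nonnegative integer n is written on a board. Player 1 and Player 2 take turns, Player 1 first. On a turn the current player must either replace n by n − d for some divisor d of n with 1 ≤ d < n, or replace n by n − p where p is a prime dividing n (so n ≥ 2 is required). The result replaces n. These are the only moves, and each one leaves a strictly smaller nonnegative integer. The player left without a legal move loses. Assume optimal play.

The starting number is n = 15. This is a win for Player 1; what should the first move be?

Classify positions by backward induction: terminal positions (no move available) are L. From any other position, the mover wins iff some move reaches an L.
n=0: no move → L
n=1: no move → L
n=2: →0(L), so W
n=3: →0(L), so W
n=4: →2(W), 3(W) — all W, so L
n=5: →0(L), so W
n=6: →4(L), so W
n=7: →0(L), so W
n=8: →4(L), so W
n=9: →6(W), 8(W) — all W, so L
n=10: →9(L), so W
n=11: →0(L), so W
n=12: →9(L), so W
n=13: →0(L), so W
n=14: →7(W), 12(W), 13(W) — all W, so L
n=15: →14(L), so W
From 15, the L positions reachable in one move are: 14.

Move to 14.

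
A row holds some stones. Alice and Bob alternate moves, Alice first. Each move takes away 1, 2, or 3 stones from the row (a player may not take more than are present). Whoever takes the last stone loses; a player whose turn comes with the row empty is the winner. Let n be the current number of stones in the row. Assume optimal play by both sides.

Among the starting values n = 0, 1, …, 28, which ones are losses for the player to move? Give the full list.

1, 5, 9, 13, 17, 21, 25

Use the standard recursion: the mover wins at a terminal position; elsewhere, the mover wins exactly when some move hands the opponent an L position.
n=0: no move; the opponent has just taken the last stone and therefore loses → W
n=1: →0(W) only, which is W, so L
n=2: →1(L), so W
n=3: →1(L), so W
n=4: →1(L), so W
n=5: →4(W), 3(W), 2(W) — all W, so L
n=6: →5(L), so W
n=7: →5(L), so W
n=8: →5(L), so W
n=9: →8(W), 7(W), 6(W) — all W, so L
n=10: →9(L), so W
n=11: →9(L), so W
n=12: →9(L), so W
n=13: →12(W), 11(W), 10(W) — all W, so L
n=14: →13(L), so W
n=15: →13(L), so W
n=16: →13(L), so W
n=17: →16(W), 15(W), 14(W) — all W, so L
n=18: →17(L), so W
n=19: →17(L), so W
n=20: →17(L), so W
n=21: →20(W), 19(W), 18(W) — all W, so L
n=22: →21(L), so W
n=23: →21(L), so W
n=24: →21(L), so W
n=25: →24(W), 23(W), 22(W) — all W, so L
n=26: →25(L), so W
n=27: →25(L), so W
n=28: →25(L), so W
The losing starting values of n are exactly the entries labelled L in this table (7 of them).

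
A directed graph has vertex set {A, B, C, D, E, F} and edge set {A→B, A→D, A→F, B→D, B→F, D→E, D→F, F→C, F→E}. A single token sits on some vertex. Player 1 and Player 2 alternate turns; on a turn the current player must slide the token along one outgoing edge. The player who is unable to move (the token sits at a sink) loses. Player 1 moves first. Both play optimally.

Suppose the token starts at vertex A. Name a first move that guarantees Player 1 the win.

Use the standard recursion: the mover loses at a terminal position; elsewhere, the mover wins exactly when some move hands the opponent an L position.
Every edge goes from a vertex to one that appears earlier in the order C, E, F, D, B, A, so processing vertices in that order labels each vertex after all of its successors.
C: no outgoing edge → L
E: no outgoing edge → L
F: reaches L-position E → W
D: reaches L-position E → W
B: only reaches D(W), F(W), all W → L
A: reaches L-position B → W
From A, the L positions reachable in one move are: B.

Move to B.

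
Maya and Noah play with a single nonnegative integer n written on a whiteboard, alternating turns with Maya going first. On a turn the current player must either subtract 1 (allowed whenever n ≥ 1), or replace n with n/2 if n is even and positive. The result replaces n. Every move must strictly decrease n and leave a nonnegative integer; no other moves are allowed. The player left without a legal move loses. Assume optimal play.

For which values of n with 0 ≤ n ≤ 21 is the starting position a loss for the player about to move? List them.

Classify positions by backward induction: terminal positions (no move available) are L. From any other position, the mover wins iff some move reaches an L.
n=0: no move → L
n=1: can move to 0, which is L ⇒ W
n=2: the only move is to 1(W), a W ⇒ L
n=3: can move to 2, which is L ⇒ W
n=4: can move to 2, which is L ⇒ W
n=5: the only move is to 4(W), a W ⇒ L
n=6: can move to 5, which is L ⇒ W
n=7: the only move is to 6(W), a W ⇒ L
n=8: can move to 7, which is L ⇒ W
n=9: the only move is to 8(W), a W ⇒ L
n=10: can move to 5, which is L ⇒ W
n=11: the only move is to 10(W), a W ⇒ L
n=12: can move to 11, which is L ⇒ W
n=13: the only move is to 12(W), a W ⇒ L
n=14: can move to 7, which is L ⇒ W
n=15: the only move is to 14(W), a W ⇒ L
n=16: can move to 15, which is L ⇒ W
n=17: the only move is to 16(W), a W ⇒ L
n=18: can move to 9, which is L ⇒ W
n=19: the only move is to 18(W), a W ⇒ L
n=20: can move to 19, which is L ⇒ W
n=21: the only move is to 20(W), a W ⇒ L
Reading off the rows marked L gives the requested list; there are 11 such values of n.

0, 2, 5, 7, 9, 11, 13, 15, 17, 19, 21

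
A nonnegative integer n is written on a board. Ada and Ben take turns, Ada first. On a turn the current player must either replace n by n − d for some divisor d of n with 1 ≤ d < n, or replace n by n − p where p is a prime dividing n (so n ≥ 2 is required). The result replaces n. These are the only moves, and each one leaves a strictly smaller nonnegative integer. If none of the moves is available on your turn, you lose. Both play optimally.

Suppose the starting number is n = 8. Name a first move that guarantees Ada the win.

Work bottom-up. With no move the player to move loses. Otherwise the position is W if at least one move leads to an L position for the opponent, and L if every move leads to a W.
n=0: no move → L
n=1: no move → L
n=2: reaches L-position 0 → W
n=3: reaches L-position 0 → W
n=4: only reaches 2(W), 3(W), all W → L
n=5: reaches L-position 0 → W
n=6: reaches L-position 4 → W
n=7: reaches L-position 0 → W
n=8: reaches L-position 4 → W
From 8, the L positions reachable in one move are: 4.

Move to 4.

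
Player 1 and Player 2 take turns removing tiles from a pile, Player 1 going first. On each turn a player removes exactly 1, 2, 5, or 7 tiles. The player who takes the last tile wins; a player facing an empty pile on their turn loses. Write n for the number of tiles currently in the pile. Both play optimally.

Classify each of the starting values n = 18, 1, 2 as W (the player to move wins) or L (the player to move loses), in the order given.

18: L, 1: W, 2: W

Label each position W (a win for the player to move) or L (a loss). A position with no legal move is L; any other position is W exactly when some move reaches an L, and L when every move reaches a W.
n=0: no move → L
n=1: →0(L), so W
n=2: →0(L), so W
n=3: →2(W), 1(W) — all W, so L
n=4: →3(L), so W
n=5: →3(L), so W
n=6: →5(W), 4(W), 1(W) — all W, so L
n=7: →6(L), so W
n=8: →6(L), so W
n=9: →8(W), 7(W), 4(W), 2(W) — all W, so L
n=10: →9(L), so W
n=11: →9(L), so W
n=12: →11(W), 10(W), 7(W), 5(W) — all W, so L
n=13: →12(L), so W
n=14: →12(L), so W
n=15: →14(W), 13(W), 10(W), 8(W) — all W, so L
n=16: →15(L), so W
n=17: →15(L), so W
n=18: →17(W), 16(W), 13(W), 11(W) — all W, so L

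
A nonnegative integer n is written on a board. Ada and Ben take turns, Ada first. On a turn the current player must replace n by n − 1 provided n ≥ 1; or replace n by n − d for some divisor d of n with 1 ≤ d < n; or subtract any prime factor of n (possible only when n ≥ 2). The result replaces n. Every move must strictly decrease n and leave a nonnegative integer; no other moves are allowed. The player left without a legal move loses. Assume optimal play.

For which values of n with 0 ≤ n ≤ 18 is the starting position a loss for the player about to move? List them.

0, 4, 9, 14

Work bottom-up. With no move the player to move loses. Otherwise the position is W if at least one move leads to an L position for the opponent, and L if every move leads to a W.
n=0: no move → L
n=1: W (go to 0, an L position)
n=2: W (go to 0, an L position)
n=3: W (go to 0, an L position)
n=4: L (options 2(W), 3(W) are all W)
n=5: W (go to 0, an L position)
n=6: W (go to 4, an L position)
n=7: W (go to 0, an L position)
n=8: W (go to 4, an L position)
n=9: L (options 6(W), 8(W) are all W)
n=10: W (go to 9, an L position)
n=11: W (go to 0, an L position)
n=12: W (go to 9, an L position)
n=13: W (go to 0, an L position)
n=14: L (options 7(W), 12(W), 13(W) are all W)
n=15: W (go to 14, an L position)
n=16: W (go to 14, an L position)
n=17: W (go to 0, an L position)
n=18: W (go to 9, an L position)
Reading off the rows marked L gives the requested list; there are 4 such values of n.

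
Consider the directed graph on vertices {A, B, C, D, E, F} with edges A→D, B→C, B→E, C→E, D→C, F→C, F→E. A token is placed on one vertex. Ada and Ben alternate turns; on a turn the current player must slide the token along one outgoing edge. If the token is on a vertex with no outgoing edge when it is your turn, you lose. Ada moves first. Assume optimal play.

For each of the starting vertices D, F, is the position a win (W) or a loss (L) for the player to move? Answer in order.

Positions with no move are L. A position that does have a move is losing for the player to move precisely when every available move leads to a winning position for the opponent. Fill in the labels:
Every edge goes from a vertex to one that appears earlier in the order E, C, F, D, B, A, so processing vertices in that order labels each vertex after all of its successors.
E: no outgoing edge → L
C: W (go to E, an L position)
F: W (go to E, an L position)
D: L (sole option C(W) is W)
B: W (go to E, an L position)
A: W (go to D, an L position)

D: L, F: W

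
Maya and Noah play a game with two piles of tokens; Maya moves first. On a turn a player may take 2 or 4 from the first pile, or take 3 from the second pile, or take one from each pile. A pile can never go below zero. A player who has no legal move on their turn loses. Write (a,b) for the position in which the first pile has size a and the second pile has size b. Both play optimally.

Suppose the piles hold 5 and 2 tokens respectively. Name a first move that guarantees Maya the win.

Move to (3,2).

Use the standard recursion: the mover loses at a terminal position; elsewhere, the mover wins exactly when some move hands the opponent an L position.
No move ever increases a pile, so every position that can arise here has a ≤ 5 and b ≤ 2; it is enough to label the cells with 0 ≤ a ≤ 5 and 0 ≤ b ≤ 2.
Every move lowers a or b (never raises either), so fill the grid row by row in increasing a, and left to right within a row: each cell's successors are then already labelled.
      b=0  b=1  b=2
a=0:    L    L    L
a=1:    L    W    W
a=2:    W    W    W
a=3:    W    L    L
a=4:    W    W    W
a=5:    W    W    W
Cells with no legal move (terminal, hence L): (0,0), (0,1), (0,2), (1,0).
The remaining L cells, each justified by listing all of its moves:
(3,1): moves to (1,1)(W), (2,0)(W); every one is W ⇒ L
(3,2): moves to (1,2)(W), (2,1)(W); every one is W ⇒ L
Every other cell has at least one move into one of the L cells above, so it is W.
From (5,2), the L positions reachable in one move are: (3,2).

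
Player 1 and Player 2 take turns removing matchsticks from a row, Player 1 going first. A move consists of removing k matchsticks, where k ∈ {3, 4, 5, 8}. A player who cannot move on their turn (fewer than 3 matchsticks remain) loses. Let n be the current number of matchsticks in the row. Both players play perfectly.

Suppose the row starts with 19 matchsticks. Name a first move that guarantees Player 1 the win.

Use the standard recursion: the mover loses at a terminal position; elsewhere, the mover wins exactly when some move hands the opponent an L position.
n=0: no move → L
n=1: no move → L
n=2: no move → L
n=3: can move to 0, which is L ⇒ W
n=4: can move to 1, which is L ⇒ W
n=5: can move to 2, which is L ⇒ W
n=6: can move to 2, which is L ⇒ W
n=7: can move to 2, which is L ⇒ W
n=8: can move to 0, which is L ⇒ W
n=9: can move to 1, which is L ⇒ W
n=10: can move to 2, which is L ⇒ W
n=11: moves to 8(W), 7(W), 6(W), 3(W); every one is W ⇒ L
n=12: moves to 9(W), 8(W), 7(W), 4(W); every one is W ⇒ L
n=13: moves to 10(W), 9(W), 8(W), 5(W); every one is W ⇒ L
n=14: can move to 11, which is L ⇒ W
n=15: can move to 12, which is L ⇒ W
n=16: can move to 13, which is L ⇒ W
n=17: can move to 13, which is L ⇒ W
n=18: can move to 13, which is L ⇒ W
n=19: can move to 11, which is L ⇒ W
From 19, the L positions reachable in one move are: 11.

Remove 8, leaving 11.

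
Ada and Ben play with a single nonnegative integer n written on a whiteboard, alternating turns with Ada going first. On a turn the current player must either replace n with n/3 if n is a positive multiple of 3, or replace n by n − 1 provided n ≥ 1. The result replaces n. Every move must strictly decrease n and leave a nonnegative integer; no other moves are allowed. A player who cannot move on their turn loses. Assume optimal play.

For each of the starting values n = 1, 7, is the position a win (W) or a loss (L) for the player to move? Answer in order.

Work bottom-up. With no move the player to move loses. Otherwise the position is W if at least one move leads to an L position for the opponent, and L if every move leads to a W.
n=0: no move → L
n=1: W (go to 0, an L position)
n=2: L (sole option 1(W) is W)
n=3: W (go to 2, an L position)
n=4: L (sole option 3(W) is W)
n=5: W (go to 4, an L position)
n=6: W (go to 2, an L position)
n=7: L (sole option 6(W) is W)

1: W, 7: L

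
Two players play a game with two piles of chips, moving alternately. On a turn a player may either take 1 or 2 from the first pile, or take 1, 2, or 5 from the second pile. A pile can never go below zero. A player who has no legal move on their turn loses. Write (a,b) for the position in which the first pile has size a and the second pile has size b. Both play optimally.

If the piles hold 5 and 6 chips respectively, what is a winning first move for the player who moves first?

Build the W/L table. Terminal = L. A non-terminal position is W if it has a move to some L; otherwise it is L.
No move ever increases a pile, so every position that can arise here has a ≤ 5 and b ≤ 6; it is enough to label the cells with 0 ≤ a ≤ 5 and 0 ≤ b ≤ 6.
Every move lowers a or b (never raises either), so fill the grid row by row in increasing a, and left to right within a row: each cell's successors are then already labelled.
      b=0  b=1  b=2  b=3  b=4  b=5  b=6
a=0:    L    W    W    L    W    W    L
a=1:    W    L    W    W    L    W    W
a=2:    W    W    L    W    W    L    W
a=3:    L    W    W    L    W    W    L
a=4:    W    L    W    W    L    W    W
a=5:    W    W    L    W    W    L    W
Cells with no legal move (terminal, hence L): (0,0).
The remaining L cells, each justified by listing all of its moves:
(0,3): →(0,2)(W), (0,1)(W) — all W, so L
(0,6): →(0,5)(W), (0,4)(W), (0,1)(W) — all W, so L
(1,1): →(0,1)(W), (1,0)(W) — all W, so L
(1,4): →(0,4)(W), (1,3)(W), (1,2)(W) — all W, so L
(2,2): →(1,2)(W), (0,2)(W), (2,1)(W), (2,0)(W) — all W, so L
(2,5): →(1,5)(W), (0,5)(W), (2,4)(W), (2,3)(W), (2,0)(W) — all W, so L
(3,0): →(2,0)(W), (1,0)(W) — all W, so L
(3,3): →(2,3)(W), (1,3)(W), (3,2)(W), (3,1)(W) — all W, so L
(3,6): →(2,6)(W), (1,6)(W), (3,5)(W), (3,4)(W), (3,1)(W) — all W, so L
(4,1): →(3,1)(W), (2,1)(W), (4,0)(W) — all W, so L
(4,4): →(3,4)(W), (2,4)(W), (4,3)(W), (4,2)(W) — all W, so L
(5,2): →(4,2)(W), (3,2)(W), (5,1)(W), (5,0)(W) — all W, so L
(5,5): →(4,5)(W), (3,5)(W), (5,4)(W), (5,3)(W), (5,0)(W) — all W, so L
Every other cell has at least one move into one of the L cells above, so it is W.
From (5,6), the L positions reachable in one move are: (3,6), (5,5). Any move reaching one of these is winning.

Move to (3,6).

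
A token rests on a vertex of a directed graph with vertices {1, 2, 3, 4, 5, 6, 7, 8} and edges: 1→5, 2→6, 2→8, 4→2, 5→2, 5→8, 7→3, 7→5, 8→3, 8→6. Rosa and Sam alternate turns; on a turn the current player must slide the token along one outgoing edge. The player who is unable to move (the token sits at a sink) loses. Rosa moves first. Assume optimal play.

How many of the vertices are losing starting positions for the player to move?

Compute win/loss labels from the base case upward. A position with no move is L. Any other position is W if it can reach an L in one move, else L.
Every edge goes from a vertex to one that appears earlier in the order 3, 6, 8, 2, 5, 7, 4, 1, so processing vertices in that order labels each vertex after all of its successors.
3: no outgoing edge → L
6: no outgoing edge → L
8: W (go to 6, an L position)
2: W (go to 6, an L position)
5: L (options 2(W), 8(W) are all W)
7: W (go to 5, an L position)
4: L (sole option 2(W) is W)
1: W (go to 5, an L position)
The L vertices are 3, 4, 5, 6; that is 4 in all.

4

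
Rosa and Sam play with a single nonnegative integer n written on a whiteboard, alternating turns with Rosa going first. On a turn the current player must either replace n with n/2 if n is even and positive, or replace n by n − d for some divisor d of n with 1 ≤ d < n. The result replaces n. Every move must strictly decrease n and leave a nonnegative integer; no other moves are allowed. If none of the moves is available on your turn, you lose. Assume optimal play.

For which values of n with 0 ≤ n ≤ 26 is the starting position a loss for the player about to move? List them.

Compute win/loss labels from the base case upward. A position with no move is L. Any other position is W if it can reach an L in one move, else L.
n=0: no move → L
n=1: no move → L
n=2: can move to 1, which is L ⇒ W
n=3: the only move is to 2(W), a W ⇒ L
n=4: can move to 3, which is L ⇒ W
n=5: the only move is to 4(W), a W ⇒ L
n=6: can move to 3, which is L ⇒ W
n=7: the only move is to 6(W), a W ⇒ L
n=8: can move to 7, which is L ⇒ W
n=9: moves to 6(W), 8(W); every one is W ⇒ L
n=10: can move to 5, which is L ⇒ W
n=11: the only move is to 10(W), a W ⇒ L
n=12: can move to 9, which is L ⇒ W
n=13: the only move is to 12(W), a W ⇒ L
n=14: can move to 7, which is L ⇒ W
n=15: moves to 10(W), 12(W), 14(W); every one is W ⇒ L
n=16: can move to 15, which is L ⇒ W
n=17: the only move is to 16(W), a W ⇒ L
n=18: can move to 9, which is L ⇒ W
n=19: the only move is to 18(W), a W ⇒ L
n=20: can move to 15, which is L ⇒ W
n=21: moves to 14(W), 18(W), 20(W); every one is W ⇒ L
n=22: can move to 11, which is L ⇒ W
n=23: the only move is to 22(W), a W ⇒ L
n=24: can move to 21, which is L ⇒ W
n=25: moves to 20(W), 24(W); every one is W ⇒ L
n=26: can move to 13, which is L ⇒ W
The losing starting values of n are exactly the entries labelled L in this table (14 of them).

0, 1, 3, 5, 7, 9, 11, 13, 15, 17, 19, 21, 23, 25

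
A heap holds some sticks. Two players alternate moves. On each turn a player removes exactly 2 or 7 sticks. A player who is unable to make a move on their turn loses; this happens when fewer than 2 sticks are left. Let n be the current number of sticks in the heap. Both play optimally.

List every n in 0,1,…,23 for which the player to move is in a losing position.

0, 1, 4, 5, 9, 10, 13, 14, 18, 19, 22, 23

Build the W/L table. Terminal = L. A non-terminal position is W if it has a move to some L; otherwise it is L.
n=0: no move → L
n=1: no move → L
n=2: W (go to 0, an L position)
n=3: W (go to 1, an L position)
n=4: L (sole option 2(W) is W)
n=5: L (sole option 3(W) is W)
n=6: W (go to 4, an L position)
n=7: W (go to 5, an L position)
n=8: W (go to 1, an L position)
n=9: L (options 7(W), 2(W) are all W)
n=10: L (options 8(W), 3(W) are all W)
n=11: W (go to 9, an L position)
n=12: W (go to 10, an L position)
n=13: L (options 11(W), 6(W) are all W)
n=14: L (options 12(W), 7(W) are all W)
n=15: W (go to 13, an L position)
n=16: W (go to 14, an L position)
n=17: W (go to 10, an L position)
n=18: L (options 16(W), 11(W) are all W)
n=19: L (options 17(W), 12(W) are all W)
n=20: W (go to 18, an L position)
n=21: W (go to 19, an L position)
n=22: L (options 20(W), 15(W) are all W)
n=23: L (options 21(W), 16(W) are all W)
Reading off the rows marked L gives the requested list; there are 12 such values of n.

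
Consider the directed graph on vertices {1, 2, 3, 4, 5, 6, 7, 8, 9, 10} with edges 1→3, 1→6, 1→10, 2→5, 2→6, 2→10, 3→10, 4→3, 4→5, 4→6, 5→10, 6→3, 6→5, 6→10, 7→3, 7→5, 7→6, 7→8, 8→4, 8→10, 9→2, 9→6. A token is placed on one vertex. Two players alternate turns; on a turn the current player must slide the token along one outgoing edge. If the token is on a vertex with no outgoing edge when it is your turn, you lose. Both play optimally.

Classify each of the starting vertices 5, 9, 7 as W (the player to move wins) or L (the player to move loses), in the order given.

Build the W/L table. Terminal = L. A non-terminal position is W if it has a move to some L; otherwise it is L.
Every edge goes from a vertex to one that appears earlier in the order 10, 5, 3, 6, 4, 1, 2, 8, 9, 7, so processing vertices in that order labels each vertex after all of its successors.
10: no outgoing edge → L
5: →10(L), so W
3: →10(L), so W
6: →10(L), so W
4: →6(W), 3(W), 5(W) — all W, so L
1: →10(L), so W
2: →10(L), so W
8: →4(L), so W
9: →2(W), 6(W) — all W, so L
7: →8(W), 6(W), 3(W), 5(W) — all W, so L

5: W, 9: L, 7: L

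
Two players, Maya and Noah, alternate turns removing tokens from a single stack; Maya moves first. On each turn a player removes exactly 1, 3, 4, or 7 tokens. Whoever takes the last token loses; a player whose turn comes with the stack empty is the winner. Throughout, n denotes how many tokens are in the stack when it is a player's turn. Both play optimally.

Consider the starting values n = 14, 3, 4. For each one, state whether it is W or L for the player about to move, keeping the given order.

Positions with no move are W. A position that does have a move is losing for the player to move precisely when every available move leads to a winning position for the opponent. Fill in the labels:
n=0: no move; the opponent has just taken the last token and therefore loses → W
n=1: L (sole option 0(W) is W)
n=2: W (go to 1, an L position)
n=3: L (options 2(W), 0(W) are all W)
n=4: W (go to 3, an L position)
n=5: W (go to 1, an L position)
n=6: W (go to 3, an L position)
n=7: W (go to 3, an L position)
n=8: W (go to 1, an L position)
n=9: L (options 8(W), 6(W), 5(W), 2(W) are all W)
n=10: W (go to 9, an L position)
n=11: L (options 10(W), 8(W), 7(W), 4(W) are all W)
n=12: W (go to 11, an L position)
n=13: W (go to 9, an L position)
n=14: W (go to 11, an L position)

14: W, 3: L, 4: W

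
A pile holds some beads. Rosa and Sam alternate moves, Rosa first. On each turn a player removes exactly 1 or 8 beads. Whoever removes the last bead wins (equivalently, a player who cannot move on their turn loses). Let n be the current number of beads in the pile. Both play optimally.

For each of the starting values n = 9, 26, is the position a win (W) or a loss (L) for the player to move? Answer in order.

Positions with no move are L. A position that does have a move is losing for the player to move precisely when every available move leads to a winning position for the opponent. Fill in the labels:
n=0: no move → L
n=1: W (go to 0, an L position)
n=2: L (sole option 1(W) is W)
n=3: W (go to 2, an L position)
n=4: L (sole option 3(W) is W)
n=5: W (go to 4, an L position)
n=6: L (sole option 5(W) is W)
n=7: W (go to 6, an L position)
n=8: W (go to 0, an L position)
n=9: L (options 8(W), 1(W) are all W)
n=10: W (go to 9, an L position)
n=11: L (options 10(W), 3(W) are all W)
n=12: W (go to 11, an L position)
n=13: L (options 12(W), 5(W) are all W)
n=14: W (go to 13, an L position)
n=15: L (options 14(W), 7(W) are all W)
n=16: W (go to 15, an L position)
n=17: W (go to 9, an L position)
n=18: L (options 17(W), 10(W) are all W)
n=19: W (go to 18, an L position)
n=20: L (options 19(W), 12(W) are all W)
n=21: W (go to 20, an L position)
n=22: L (options 21(W), 14(W) are all W)
n=23: W (go to 22, an L position)
n=24: L (options 23(W), 16(W) are all W)
n=25: W (go to 24, an L position)
n=26: W (go to 18, an L position)

9: L, 26: W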